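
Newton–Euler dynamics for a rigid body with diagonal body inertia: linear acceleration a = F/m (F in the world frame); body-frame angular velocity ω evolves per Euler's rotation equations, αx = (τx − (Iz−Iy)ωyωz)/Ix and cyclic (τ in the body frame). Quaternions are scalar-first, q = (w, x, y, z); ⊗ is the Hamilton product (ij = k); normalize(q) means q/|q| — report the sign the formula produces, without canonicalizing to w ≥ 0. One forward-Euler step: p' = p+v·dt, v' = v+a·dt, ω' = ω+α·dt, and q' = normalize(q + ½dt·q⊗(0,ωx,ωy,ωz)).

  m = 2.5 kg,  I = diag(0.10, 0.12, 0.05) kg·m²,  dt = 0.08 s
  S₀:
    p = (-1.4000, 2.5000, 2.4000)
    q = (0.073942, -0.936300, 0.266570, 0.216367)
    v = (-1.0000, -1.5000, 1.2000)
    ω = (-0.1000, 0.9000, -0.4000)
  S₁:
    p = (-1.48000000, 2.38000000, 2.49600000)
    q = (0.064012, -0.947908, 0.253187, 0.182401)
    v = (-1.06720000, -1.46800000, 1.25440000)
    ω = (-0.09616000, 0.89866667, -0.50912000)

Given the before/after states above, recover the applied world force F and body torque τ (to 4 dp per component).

rate change Δω = (0.00384000, -0.00133333, -0.10912000)
precession coupling = (0.0252, 0.0020, -0.0018)
τ = I·(Δω/dt) + ω₀×(Iω₀) = (0.0300, 0.0000, -0.0700)
velocity change Δv = (-0.06720000, 0.03200000, 0.05440000)
applied force F = (-2.1000, 1.0000, 1.7000)

F = (-2.1000, 1.0000, 1.7000)
τ = (0.0300, 0.0000, -0.0700)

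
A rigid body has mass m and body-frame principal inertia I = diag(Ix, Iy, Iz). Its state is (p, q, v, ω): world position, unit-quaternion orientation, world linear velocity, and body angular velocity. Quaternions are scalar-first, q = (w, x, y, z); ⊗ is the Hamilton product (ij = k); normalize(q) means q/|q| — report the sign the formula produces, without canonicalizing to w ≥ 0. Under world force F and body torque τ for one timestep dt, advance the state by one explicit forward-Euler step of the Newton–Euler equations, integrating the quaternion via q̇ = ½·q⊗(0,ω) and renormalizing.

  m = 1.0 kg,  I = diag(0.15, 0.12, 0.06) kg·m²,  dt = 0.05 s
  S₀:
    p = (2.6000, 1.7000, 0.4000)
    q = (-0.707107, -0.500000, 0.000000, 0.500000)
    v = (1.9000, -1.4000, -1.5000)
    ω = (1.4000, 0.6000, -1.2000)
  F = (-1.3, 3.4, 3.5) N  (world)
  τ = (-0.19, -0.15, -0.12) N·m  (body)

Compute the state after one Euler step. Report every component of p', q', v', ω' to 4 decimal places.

ω×(Iω) gyroscopic = (0.0432, -0.1512, -0.0252)
angular accel α = (-1.5547, 0.0100, -1.5800)
ω + α·dt = (1.3223, 0.6005, -1.2790)
Hamilton product q⊗(0,ω) = (1.3000000, -1.2899498, -0.3242642, 0.5485284)
q + ½dt·q⊗(0,ω), renormalized = (-0.6738, -0.5316, -0.0081, 0.5131)
linear accel F/m = (-1.3000, 3.4000, 3.5000)
p + v·dt = (2.6950, 1.6300, 0.3250)
v + (F/m)dt = (1.8350, -1.2300, -1.3250)

p' = (2.6950, 1.6300, 0.3250)
q' = (-0.6738, -0.5316, -0.0081, 0.5131)
v' = (1.8350, -1.2300, -1.3250)
ω' = (1.3223, 0.6005, -1.2790)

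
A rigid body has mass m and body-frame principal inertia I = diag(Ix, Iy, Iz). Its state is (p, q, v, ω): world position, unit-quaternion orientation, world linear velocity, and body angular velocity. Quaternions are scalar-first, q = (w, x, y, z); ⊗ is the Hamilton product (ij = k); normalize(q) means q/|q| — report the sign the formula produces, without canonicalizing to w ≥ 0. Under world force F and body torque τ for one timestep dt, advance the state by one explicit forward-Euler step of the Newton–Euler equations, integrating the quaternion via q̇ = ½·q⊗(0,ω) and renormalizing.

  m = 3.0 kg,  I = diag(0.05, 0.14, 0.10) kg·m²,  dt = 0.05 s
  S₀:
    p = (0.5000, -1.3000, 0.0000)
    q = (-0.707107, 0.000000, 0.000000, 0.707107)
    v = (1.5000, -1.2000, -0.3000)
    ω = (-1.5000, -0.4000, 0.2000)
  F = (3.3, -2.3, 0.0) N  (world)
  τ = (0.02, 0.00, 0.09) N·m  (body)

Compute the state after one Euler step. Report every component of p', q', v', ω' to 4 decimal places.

(τ − ω×Iω)/I = (0.3360, -0.1071, 0.3600)
new body rate ω' = (-1.4832, -0.4054, 0.2180)
q⊗(0,ω) = (-0.1414214, 1.3435033, -0.7778177, -0.1414214)
updated quaternion q' = (-0.7101, 0.0336, -0.0194, 0.7030)
a = (1.1000, -0.7667, 0.0000)
p' = p + v·dt = (0.5750, -1.3600, -0.0150)
v' = v + a·dt = (1.5550, -1.2383, -0.3000)

p' = (0.5750, -1.3600, -0.0150)
q' = (-0.7101, 0.0336, -0.0194, 0.7030)
v' = (1.5550, -1.2383, -0.3000)
ω' = (-1.4832, -0.4054, 0.2180)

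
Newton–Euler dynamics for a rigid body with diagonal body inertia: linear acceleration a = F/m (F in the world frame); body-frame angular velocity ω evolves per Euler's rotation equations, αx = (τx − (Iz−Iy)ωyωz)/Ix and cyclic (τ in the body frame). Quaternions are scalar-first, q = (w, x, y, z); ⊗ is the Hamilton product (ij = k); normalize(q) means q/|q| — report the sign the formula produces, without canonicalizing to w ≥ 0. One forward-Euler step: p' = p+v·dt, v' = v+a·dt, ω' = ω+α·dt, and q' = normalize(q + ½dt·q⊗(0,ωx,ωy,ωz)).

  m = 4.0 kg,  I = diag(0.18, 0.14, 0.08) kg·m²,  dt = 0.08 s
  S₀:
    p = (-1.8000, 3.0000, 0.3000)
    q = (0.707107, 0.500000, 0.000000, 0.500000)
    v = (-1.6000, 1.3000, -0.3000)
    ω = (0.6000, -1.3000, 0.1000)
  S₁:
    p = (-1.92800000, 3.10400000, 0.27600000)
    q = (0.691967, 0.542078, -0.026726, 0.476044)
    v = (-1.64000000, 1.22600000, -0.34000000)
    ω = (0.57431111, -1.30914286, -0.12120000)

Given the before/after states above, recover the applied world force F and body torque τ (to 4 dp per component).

F = (-2.0000, -3.7000, -2.0000)
τ = (-0.0500, -0.0100, -0.1900)

Δv = v₁−v₀ = (-0.04000000, -0.07400000, -0.04000000)
F = m·Δv/dt = (-2.0000, -3.7000, -2.0000)
Δω = ω₁−ω₀ = (-0.02568889, -0.00914286, -0.22120000)
ω₀×(Iω₀) = (0.0078, 0.0060, 0.0312)
I·α + gyro = (-0.0500, -0.0100, -0.1900)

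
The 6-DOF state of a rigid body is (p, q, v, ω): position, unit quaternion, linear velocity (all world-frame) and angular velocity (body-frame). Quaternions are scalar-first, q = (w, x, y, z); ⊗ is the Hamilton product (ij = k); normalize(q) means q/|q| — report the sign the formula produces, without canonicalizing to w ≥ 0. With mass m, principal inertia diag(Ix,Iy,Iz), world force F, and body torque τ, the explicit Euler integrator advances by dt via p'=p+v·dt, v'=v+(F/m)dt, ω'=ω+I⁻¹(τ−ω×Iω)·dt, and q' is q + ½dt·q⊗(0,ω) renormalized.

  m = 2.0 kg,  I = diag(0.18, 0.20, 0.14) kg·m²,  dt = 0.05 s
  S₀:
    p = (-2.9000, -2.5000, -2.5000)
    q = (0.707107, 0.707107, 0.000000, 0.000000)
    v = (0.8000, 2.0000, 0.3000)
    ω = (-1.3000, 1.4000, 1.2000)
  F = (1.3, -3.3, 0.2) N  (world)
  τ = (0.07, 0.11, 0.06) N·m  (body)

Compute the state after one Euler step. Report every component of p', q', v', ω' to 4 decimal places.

α = I⁻¹(τ − ω×Iω) = (0.9489, 0.8620, 0.6886)
ω' = ω + α·dt = (-1.2526, 1.4431, 1.2344)
q⊗(0,ω) = (0.9192391, -0.9192391, 0.1414214, 1.8384782)
q' = normalize(q + ½dt·q⊗(0,ω)) = (0.7289, 0.6830, 0.0035, 0.0459)
a = F/m = (0.6500, -1.6500, 0.1000)
new position p' = (-2.8600, -2.4000, -2.4850)
v + (F/m)dt = (0.8325, 1.9175, 0.3050)

p' = (-2.8600, -2.4000, -2.4850)
q' = (0.7289, 0.6830, 0.0035, 0.0459)
v' = (0.8325, 1.9175, 0.3050)
ω' = (-1.2526, 1.4431, 1.2344)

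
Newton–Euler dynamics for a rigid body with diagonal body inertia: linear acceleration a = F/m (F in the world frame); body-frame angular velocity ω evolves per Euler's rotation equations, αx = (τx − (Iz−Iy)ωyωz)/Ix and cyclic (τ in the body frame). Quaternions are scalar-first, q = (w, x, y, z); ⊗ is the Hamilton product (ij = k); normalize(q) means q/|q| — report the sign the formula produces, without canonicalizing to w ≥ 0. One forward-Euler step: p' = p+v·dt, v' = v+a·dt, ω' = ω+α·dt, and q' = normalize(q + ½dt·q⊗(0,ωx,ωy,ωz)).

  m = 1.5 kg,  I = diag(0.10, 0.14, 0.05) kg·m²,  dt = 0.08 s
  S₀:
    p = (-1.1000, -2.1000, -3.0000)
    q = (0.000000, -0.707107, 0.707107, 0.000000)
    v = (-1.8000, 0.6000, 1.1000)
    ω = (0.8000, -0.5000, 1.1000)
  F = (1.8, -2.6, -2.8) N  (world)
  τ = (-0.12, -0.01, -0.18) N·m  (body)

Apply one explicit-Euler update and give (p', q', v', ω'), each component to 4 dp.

(τ − ω×Iω)/I = (-1.6950, -0.3857, -3.2800)
ω + α·dt = (0.6644, -0.5309, 0.8376)
q⊗(0,ω) = (0.9192391, 0.7778177, 0.7778177, -0.2121321)
q' = normalize(q + ½dt·q⊗(0,ω)) = (0.0367, -0.6749, 0.7370, -0.0085)
a = F/m = (1.2000, -1.7333, -1.8667)
p + v·dt = (-1.2440, -2.0520, -2.9120)
v + (F/m)dt = (-1.7040, 0.4613, 0.9507)

p' = (-1.2440, -2.0520, -2.9120)
q' = (0.0367, -0.6749, 0.7370, -0.0085)
v' = (-1.7040, 0.4613, 0.9507)
ω' = (0.6644, -0.5309, 0.8376)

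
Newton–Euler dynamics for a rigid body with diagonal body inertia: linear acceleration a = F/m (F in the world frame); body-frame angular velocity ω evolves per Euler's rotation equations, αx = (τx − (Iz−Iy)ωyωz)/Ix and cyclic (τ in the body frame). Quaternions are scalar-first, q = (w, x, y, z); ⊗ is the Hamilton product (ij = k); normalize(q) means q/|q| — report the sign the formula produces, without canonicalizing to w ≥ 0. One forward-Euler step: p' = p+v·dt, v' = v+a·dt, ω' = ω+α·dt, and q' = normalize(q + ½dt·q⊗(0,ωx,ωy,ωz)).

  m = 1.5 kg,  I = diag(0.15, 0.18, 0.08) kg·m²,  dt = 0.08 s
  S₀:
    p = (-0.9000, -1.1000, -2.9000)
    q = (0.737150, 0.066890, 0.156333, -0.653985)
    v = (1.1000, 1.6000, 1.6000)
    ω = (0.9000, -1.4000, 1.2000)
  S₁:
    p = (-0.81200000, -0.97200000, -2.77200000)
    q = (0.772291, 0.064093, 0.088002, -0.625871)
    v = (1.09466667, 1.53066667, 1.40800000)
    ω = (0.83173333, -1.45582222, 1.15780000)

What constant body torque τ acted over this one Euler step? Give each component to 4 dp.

τ = (0.0400, -0.0500, -0.0800)

ω₁ − ω₀ = (-0.06826667, -0.05582222, -0.04220000)
I·α + gyro = (0.0400, -0.0500, -0.0800)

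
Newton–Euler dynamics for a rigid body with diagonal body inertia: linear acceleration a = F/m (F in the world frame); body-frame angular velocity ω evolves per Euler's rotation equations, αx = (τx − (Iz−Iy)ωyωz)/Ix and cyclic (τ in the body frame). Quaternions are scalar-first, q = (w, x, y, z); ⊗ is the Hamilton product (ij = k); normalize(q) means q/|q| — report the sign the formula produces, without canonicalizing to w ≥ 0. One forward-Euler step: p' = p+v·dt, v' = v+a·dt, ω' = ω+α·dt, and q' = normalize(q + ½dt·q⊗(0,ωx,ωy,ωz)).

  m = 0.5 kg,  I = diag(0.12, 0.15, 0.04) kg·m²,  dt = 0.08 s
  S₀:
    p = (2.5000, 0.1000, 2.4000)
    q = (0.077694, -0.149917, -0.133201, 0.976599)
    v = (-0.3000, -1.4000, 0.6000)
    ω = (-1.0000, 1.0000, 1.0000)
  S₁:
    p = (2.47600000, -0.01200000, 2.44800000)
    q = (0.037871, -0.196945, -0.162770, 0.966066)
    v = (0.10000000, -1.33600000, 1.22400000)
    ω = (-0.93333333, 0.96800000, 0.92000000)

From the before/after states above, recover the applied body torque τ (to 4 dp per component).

τ = (-0.0100, -0.1400, -0.0700)

rate change Δω = (0.06666667, -0.03200000, -0.08000000)
gyro term ω₀×Iω₀ = (-0.1100, -0.0800, -0.0300)
applied torque τ = (-0.0100, -0.1400, -0.0700)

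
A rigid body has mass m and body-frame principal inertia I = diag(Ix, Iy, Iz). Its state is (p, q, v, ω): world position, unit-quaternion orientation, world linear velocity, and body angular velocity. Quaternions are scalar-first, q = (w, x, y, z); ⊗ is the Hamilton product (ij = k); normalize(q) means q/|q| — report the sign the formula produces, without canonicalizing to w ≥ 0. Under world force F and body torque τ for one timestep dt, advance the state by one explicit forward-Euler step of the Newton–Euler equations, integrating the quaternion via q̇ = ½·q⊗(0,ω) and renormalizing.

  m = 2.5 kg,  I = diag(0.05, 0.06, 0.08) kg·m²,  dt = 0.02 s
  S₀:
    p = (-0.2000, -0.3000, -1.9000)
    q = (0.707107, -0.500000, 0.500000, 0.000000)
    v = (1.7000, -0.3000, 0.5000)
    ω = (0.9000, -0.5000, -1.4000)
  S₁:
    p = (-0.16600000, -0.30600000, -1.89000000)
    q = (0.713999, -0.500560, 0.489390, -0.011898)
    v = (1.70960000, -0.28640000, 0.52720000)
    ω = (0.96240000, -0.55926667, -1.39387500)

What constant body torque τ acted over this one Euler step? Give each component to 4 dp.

rate change Δω = (0.06240000, -0.05926667, 0.00612500)
precession coupling = (0.0140, 0.0378, -0.0045)
τ = I·(Δω/dt) + ω₀×(Iω₀) = (0.1700, -0.1400, 0.0200)

τ = (0.1700, -0.1400, 0.0200)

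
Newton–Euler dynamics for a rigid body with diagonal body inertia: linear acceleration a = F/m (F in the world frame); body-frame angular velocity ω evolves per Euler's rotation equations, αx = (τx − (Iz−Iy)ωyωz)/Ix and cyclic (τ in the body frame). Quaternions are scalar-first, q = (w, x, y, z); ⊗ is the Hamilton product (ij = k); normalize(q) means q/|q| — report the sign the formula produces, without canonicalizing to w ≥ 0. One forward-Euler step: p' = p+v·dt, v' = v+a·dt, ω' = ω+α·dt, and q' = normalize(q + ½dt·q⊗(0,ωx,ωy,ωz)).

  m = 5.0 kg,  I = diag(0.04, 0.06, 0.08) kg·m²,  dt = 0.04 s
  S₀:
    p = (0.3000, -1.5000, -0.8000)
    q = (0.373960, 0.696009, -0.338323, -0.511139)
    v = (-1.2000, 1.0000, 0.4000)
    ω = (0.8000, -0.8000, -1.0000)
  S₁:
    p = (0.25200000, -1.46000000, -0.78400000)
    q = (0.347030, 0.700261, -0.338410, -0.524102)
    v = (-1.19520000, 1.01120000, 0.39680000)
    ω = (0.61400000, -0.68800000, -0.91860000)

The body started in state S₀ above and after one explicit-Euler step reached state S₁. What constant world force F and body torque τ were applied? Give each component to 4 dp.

F = (0.6000, 1.4000, -0.4000)
τ = (-0.1700, 0.2000, 0.1500)

rate change Δω = (-0.18600000, 0.11200000, 0.08140000)
ω₀×(Iω₀) = (0.0160, 0.0320, -0.0128)
τ = I·(Δω/dt) + ω₀×(Iω₀) = (-0.1700, 0.2000, 0.1500)
Δv = v₁−v₀ = (0.00480000, 0.01120000, -0.00320000)
m·(v₁−v₀)/dt = (0.6000, 1.4000, -0.4000)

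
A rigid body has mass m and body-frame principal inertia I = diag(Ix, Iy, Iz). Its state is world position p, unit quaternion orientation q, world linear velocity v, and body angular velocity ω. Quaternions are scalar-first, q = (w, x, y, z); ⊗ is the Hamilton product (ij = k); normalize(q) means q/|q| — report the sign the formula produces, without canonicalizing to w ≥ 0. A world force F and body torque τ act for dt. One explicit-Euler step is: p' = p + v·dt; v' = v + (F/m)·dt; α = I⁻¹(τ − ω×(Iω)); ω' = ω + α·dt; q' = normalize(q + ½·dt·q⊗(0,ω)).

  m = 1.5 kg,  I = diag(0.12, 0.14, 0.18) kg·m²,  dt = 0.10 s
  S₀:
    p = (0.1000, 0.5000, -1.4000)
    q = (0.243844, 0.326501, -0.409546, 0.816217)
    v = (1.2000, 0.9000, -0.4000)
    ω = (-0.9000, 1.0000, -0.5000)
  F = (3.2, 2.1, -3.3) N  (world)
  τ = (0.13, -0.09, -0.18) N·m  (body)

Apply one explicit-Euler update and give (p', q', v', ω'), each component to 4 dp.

p' = (0.2200, 0.5900, -1.4400)
q' = (0.2987, 0.2842, -0.4248, 0.8059)
v' = (1.4133, 1.0400, -0.6200)
ω' = (-0.7750, 0.9550, -0.5900)

new position p' = (0.2200, 0.5900, -1.4400)
v' = v + a·dt = (1.4133, 1.0400, -0.6200)
angular accel α = (1.2500, -0.4500, -0.9000)
new body rate ω' = (-0.7750, 0.9550, -0.5900)
q⊗(0,ω) = (1.1115054, -0.8309036, -0.3275008, -0.1640124)
q' = normalize(q + ½dt·q⊗(0,ω)) = (0.2987, 0.2842, -0.4248, 0.8059)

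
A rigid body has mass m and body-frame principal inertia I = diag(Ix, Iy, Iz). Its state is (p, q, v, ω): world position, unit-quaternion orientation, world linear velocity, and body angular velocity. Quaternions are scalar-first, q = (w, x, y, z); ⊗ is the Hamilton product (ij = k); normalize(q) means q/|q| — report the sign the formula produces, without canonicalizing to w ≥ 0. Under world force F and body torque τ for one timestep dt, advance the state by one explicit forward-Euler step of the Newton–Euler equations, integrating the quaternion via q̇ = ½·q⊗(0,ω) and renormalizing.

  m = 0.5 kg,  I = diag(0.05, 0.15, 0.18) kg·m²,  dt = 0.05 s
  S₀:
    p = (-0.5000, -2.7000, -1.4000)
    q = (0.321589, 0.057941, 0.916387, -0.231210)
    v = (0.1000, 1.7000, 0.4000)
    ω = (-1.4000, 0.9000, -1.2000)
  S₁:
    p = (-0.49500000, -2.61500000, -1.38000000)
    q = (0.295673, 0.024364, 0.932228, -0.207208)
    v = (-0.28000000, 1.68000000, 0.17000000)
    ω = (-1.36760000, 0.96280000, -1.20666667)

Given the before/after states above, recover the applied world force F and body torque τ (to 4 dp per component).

Δv = v₁−v₀ = (-0.38000000, -0.02000000, -0.23000000)
m·(v₁−v₀)/dt = (-3.8000, -0.2000, -2.3000)
Δω = ω₁−ω₀ = (0.03240000, 0.06280000, -0.00666667)
τ = I·(Δω/dt) + ω₀×(Iω₀) = (0.0000, -0.0300, -0.1500)

F = (-3.8000, -0.2000, -2.3000)
τ = (0.0000, -0.0300, -0.1500)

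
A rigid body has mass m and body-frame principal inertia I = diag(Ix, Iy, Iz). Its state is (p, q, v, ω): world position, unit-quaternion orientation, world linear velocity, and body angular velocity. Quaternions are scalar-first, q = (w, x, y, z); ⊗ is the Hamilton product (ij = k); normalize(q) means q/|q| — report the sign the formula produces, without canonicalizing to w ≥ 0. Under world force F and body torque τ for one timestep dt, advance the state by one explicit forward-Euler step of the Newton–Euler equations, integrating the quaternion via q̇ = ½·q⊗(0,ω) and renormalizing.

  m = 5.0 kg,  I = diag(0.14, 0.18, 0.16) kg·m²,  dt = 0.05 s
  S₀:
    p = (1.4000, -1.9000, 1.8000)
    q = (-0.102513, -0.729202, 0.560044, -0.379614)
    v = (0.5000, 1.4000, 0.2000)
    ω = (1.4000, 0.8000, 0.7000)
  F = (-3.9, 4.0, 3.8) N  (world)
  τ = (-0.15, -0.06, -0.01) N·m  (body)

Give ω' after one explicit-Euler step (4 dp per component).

gyro term ω×Iω = (-0.0112, -0.0196, 0.0448)
α = I⁻¹(τ − ω×Iω) = (-0.9914, -0.2244, -0.3425)
ω' = ω + α·dt = (1.3504, 0.7888, 0.6829)

ω' = (1.3504, 0.7888, 0.6829)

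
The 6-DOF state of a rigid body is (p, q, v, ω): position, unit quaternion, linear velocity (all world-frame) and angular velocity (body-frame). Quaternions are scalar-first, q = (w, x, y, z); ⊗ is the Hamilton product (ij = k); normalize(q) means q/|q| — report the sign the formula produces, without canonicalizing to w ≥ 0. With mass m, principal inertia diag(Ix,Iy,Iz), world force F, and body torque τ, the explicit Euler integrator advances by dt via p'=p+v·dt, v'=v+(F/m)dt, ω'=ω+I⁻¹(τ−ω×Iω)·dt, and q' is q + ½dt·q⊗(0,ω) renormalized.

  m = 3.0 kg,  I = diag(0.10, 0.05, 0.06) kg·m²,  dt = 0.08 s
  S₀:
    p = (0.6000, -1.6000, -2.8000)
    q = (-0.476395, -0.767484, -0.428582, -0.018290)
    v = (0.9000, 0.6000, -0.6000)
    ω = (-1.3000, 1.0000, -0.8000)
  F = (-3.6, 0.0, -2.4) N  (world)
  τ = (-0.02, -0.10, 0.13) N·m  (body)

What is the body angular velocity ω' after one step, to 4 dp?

ω' = (-1.3096, 0.7734, -0.7133)

angular accel α = (-0.1200, -2.8320, 1.0833)
ω + α·dt = (-1.3096, 0.7734, -0.7133)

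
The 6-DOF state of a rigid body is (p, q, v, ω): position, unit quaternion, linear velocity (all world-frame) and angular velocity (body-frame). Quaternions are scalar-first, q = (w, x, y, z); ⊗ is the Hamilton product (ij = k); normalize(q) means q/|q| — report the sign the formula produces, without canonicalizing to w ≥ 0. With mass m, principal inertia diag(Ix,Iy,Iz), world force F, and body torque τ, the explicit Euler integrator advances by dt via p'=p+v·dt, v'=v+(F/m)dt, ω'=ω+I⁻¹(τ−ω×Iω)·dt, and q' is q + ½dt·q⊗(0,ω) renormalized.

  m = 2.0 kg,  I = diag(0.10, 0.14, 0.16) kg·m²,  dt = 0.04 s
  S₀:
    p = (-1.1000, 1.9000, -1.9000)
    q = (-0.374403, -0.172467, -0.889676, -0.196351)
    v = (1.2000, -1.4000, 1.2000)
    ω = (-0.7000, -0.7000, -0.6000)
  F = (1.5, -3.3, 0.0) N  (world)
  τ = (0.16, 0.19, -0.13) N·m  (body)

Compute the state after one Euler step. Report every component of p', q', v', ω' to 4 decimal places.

p' = p + v·dt = (-1.0520, 1.8440, -1.8520)
new velocity v' = (1.2300, -1.4660, 1.2000)
α = I⁻¹(τ − ω×Iω) = (1.5160, 1.5371, -0.9350)
ω + α·dt = (-0.6394, -0.6385, -0.6374)
2q̇ = q⊗(0,ω) = (-0.8613107, 0.6584420, 0.2960476, -0.2774045)
updated quaternion q' = (-0.3915, -0.1593, -0.8835, -0.2018)

p' = (-1.0520, 1.8440, -1.8520)
q' = (-0.3915, -0.1593, -0.8835, -0.2018)
v' = (1.2300, -1.4660, 1.2000)
ω' = (-0.6394, -0.6385, -0.6374)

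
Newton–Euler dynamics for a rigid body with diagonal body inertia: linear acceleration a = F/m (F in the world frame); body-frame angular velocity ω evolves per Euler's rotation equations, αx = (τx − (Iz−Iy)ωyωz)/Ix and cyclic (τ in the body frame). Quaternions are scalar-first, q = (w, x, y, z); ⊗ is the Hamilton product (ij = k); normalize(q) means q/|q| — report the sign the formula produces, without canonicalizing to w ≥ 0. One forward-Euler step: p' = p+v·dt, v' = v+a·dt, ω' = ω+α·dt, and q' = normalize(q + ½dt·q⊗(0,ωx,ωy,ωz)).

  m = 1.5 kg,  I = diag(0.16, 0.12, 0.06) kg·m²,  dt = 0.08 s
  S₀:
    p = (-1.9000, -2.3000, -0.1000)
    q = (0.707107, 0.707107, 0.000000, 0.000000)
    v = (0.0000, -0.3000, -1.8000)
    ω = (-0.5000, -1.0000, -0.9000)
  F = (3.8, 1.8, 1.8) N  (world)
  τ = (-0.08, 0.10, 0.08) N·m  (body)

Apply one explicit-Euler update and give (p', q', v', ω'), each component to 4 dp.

α = I⁻¹(τ − ω×Iω) = (-0.1625, 0.4583, 1.6667)
new body rate ω' = (-0.5130, -0.9633, -0.7667)
q⊗(0,ω) = (0.3535535, -0.3535535, -0.0707107, -1.3435033)
q + ½dt·q⊗(0,ω), renormalized = (0.7201, 0.6918, -0.0028, -0.0537)
new position p' = (-1.9000, -2.3240, -0.2440)
v' = v + a·dt = (0.2027, -0.2040, -1.7040)

p' = (-1.9000, -2.3240, -0.2440)
q' = (0.7201, 0.6918, -0.0028, -0.0537)
v' = (0.2027, -0.2040, -1.7040)
ω' = (-0.5130, -0.9633, -0.7667)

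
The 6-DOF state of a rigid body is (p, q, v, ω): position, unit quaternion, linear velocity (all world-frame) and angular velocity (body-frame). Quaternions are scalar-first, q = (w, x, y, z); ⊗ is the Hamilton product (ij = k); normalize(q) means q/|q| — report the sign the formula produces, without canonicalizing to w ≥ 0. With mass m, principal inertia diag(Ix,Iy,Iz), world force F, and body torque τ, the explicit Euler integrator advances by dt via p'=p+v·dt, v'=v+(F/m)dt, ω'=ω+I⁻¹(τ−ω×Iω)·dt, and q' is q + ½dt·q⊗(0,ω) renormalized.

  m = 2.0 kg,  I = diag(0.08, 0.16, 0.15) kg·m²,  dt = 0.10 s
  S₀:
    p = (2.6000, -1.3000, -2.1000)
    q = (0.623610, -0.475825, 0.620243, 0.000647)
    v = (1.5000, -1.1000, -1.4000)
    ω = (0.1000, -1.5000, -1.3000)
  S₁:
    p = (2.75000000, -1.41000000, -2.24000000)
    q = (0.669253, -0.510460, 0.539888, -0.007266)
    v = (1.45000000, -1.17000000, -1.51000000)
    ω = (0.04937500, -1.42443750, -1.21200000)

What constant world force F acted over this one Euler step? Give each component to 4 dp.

F = (-1.0000, -1.4000, -2.2000)

velocity change Δv = (-0.05000000, -0.07000000, -0.11000000)
applied force F = (-1.0000, -1.4000, -2.2000)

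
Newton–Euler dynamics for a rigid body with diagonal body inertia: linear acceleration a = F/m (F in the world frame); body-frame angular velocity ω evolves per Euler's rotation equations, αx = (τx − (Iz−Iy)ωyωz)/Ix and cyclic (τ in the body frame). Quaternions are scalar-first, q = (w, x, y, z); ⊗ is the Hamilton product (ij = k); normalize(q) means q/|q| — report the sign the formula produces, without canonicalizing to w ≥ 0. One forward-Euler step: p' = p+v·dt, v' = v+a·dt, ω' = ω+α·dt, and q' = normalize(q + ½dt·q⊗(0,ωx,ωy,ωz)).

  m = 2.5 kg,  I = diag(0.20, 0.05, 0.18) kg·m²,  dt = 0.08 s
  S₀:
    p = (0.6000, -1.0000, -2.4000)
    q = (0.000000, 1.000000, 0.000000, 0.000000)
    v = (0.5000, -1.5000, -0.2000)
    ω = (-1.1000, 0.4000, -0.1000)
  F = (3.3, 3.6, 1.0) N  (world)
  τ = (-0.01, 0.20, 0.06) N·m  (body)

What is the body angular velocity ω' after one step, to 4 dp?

ω×(Iω) gyroscopic = (-0.0052, 0.0022, 0.0660)
α = I⁻¹(τ − ω×Iω) = (-0.0240, 3.9560, -0.0333)
new body rate ω' = (-1.1019, 0.7165, -0.1027)

ω' = (-1.1019, 0.7165, -0.1027)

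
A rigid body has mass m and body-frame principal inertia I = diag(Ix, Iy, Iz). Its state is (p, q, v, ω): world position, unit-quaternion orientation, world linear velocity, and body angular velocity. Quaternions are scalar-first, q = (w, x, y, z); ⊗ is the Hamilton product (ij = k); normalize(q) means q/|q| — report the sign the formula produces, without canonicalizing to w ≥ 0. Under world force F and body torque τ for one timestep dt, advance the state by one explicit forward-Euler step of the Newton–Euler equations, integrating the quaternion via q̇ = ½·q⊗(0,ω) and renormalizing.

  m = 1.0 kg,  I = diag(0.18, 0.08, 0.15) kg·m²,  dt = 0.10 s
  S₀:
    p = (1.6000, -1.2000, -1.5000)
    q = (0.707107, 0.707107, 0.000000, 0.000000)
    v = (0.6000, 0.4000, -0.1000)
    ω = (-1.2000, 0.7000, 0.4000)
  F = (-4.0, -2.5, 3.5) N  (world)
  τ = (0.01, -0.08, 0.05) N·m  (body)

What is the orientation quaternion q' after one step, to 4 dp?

q⊗(0,ω) = (0.8485284, -0.8485284, 0.2121321, 0.7778177)
q' = normalize(q + ½dt·q⊗(0,ω)) = (0.7476, 0.6630, 0.0106, 0.0388)

q' = (0.7476, 0.6630, 0.0106, 0.0388)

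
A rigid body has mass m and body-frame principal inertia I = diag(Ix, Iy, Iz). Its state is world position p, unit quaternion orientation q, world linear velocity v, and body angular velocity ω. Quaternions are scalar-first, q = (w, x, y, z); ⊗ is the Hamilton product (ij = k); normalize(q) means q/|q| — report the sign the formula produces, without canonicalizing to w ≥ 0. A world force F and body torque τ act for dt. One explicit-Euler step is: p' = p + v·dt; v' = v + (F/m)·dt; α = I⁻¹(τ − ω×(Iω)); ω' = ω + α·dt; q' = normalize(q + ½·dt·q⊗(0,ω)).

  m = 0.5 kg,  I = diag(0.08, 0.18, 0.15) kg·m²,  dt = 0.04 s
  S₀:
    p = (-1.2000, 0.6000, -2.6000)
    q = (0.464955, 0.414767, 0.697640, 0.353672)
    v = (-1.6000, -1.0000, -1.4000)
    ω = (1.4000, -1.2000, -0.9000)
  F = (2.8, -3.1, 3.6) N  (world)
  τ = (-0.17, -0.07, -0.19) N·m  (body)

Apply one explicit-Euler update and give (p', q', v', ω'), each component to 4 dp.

ω×(Iω) gyroscopic = (-0.0324, 0.0882, -0.1680)
α = I⁻¹(τ − ω×Iω) = (-1.7200, -0.8789, -0.1467)
ω + α·dt = (1.3312, -1.2352, -0.9059)
Hamilton product q⊗(0,ω) = (0.5747990, 0.4474674, 0.3104851, -1.8928759)
q + ½dt·q⊗(0,ω), renormalized = (0.4761, 0.4234, 0.7033, 0.3155)
a = (5.6000, -6.2000, 7.2000)
new position p' = (-1.2640, 0.5600, -2.6560)
v' = v + a·dt = (-1.3760, -1.2480, -1.1120)

p' = (-1.2640, 0.5600, -2.6560)
q' = (0.4761, 0.4234, 0.7033, 0.3155)
v' = (-1.3760, -1.2480, -1.1120)
ω' = (1.3312, -1.2352, -0.9059)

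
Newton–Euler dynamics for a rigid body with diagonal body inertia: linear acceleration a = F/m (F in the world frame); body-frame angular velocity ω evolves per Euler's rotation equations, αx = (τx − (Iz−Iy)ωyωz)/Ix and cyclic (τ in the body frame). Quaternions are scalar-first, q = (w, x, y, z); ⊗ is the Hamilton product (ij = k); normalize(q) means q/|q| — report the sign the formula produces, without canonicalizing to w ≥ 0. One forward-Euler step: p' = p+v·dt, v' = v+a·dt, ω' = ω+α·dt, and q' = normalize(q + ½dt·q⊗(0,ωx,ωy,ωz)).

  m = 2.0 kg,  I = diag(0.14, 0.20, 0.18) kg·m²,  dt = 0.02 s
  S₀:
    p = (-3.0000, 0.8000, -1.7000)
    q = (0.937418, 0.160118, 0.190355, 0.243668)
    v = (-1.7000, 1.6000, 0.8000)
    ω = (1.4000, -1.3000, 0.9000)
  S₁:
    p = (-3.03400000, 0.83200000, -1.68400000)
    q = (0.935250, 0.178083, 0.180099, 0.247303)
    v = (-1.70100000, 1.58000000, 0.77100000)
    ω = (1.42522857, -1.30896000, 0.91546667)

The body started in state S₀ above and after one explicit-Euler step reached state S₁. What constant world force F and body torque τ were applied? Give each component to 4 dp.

F = (-0.1000, -2.0000, -2.9000)
τ = (0.2000, -0.1400, 0.0300)

ω₁ − ω₀ = (0.02522857, -0.00896000, 0.01546667)
applied torque τ = (0.2000, -0.1400, 0.0300)
Δv = v₁−v₀ = (-0.00100000, -0.02000000, -0.02900000)
applied force F = (-0.1000, -2.0000, -2.9000)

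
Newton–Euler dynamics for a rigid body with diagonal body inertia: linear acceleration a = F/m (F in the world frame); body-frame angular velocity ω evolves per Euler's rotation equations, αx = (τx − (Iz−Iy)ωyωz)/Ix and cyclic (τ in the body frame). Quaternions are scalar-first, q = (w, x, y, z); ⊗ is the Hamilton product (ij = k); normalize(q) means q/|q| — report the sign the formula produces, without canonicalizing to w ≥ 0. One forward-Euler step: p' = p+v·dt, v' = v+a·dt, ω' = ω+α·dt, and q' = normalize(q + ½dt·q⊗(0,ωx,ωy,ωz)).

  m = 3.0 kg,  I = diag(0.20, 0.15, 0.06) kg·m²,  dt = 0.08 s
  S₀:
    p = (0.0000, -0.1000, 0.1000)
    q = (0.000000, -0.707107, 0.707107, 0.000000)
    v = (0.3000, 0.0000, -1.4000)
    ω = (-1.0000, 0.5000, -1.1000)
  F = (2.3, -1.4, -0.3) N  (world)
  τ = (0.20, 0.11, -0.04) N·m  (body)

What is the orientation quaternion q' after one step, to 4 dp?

Hamilton product q⊗(0,ω) = (-1.0606605, -0.7778177, -0.7778177, 0.3535535)
q' = normalize(q + ½dt·q⊗(0,ω)) = (-0.0423, -0.7368, 0.6747, 0.0141)

q' = (-0.0423, -0.7368, 0.6747, 0.0141)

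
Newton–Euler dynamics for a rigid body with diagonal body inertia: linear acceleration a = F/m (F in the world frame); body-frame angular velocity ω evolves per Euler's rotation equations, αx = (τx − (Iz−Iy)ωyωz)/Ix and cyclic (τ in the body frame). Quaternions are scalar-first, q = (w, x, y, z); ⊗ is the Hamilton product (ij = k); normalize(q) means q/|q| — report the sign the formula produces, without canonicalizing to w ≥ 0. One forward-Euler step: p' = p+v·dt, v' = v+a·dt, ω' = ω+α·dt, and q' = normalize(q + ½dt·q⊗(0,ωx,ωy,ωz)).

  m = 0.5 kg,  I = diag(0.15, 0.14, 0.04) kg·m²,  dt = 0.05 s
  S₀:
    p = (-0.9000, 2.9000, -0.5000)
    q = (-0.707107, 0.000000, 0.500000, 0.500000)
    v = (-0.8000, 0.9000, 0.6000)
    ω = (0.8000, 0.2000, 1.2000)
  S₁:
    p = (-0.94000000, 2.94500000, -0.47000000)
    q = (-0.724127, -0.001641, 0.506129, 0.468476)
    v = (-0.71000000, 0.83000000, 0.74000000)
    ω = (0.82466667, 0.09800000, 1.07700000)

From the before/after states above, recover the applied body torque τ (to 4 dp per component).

τ = (0.0500, -0.1800, -0.1000)

ω₁ − ω₀ = (0.02466667, -0.10200000, -0.12300000)
τ = I·(Δω/dt) + ω₀×(Iω₀) = (0.0500, -0.1800, -0.1000)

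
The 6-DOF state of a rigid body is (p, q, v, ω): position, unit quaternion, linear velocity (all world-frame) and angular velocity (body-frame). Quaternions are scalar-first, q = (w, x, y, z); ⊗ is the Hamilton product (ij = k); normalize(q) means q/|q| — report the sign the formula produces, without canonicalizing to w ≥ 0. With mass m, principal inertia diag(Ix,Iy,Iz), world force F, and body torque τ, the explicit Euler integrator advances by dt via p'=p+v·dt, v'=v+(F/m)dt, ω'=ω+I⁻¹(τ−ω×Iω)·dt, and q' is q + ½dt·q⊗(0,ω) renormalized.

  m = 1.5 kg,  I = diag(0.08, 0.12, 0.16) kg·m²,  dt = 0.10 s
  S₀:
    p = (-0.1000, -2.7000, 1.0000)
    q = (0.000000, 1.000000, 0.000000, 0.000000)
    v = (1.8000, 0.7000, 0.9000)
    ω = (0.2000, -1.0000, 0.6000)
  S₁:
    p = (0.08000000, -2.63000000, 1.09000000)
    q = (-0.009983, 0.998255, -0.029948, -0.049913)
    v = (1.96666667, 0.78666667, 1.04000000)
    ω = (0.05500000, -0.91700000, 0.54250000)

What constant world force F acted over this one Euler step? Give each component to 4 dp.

v₁ − v₀ = (0.16666667, 0.08666667, 0.14000000)
F = m·Δv/dt = (2.5000, 1.3000, 2.1000)

F = (2.5000, 1.3000, 2.1000)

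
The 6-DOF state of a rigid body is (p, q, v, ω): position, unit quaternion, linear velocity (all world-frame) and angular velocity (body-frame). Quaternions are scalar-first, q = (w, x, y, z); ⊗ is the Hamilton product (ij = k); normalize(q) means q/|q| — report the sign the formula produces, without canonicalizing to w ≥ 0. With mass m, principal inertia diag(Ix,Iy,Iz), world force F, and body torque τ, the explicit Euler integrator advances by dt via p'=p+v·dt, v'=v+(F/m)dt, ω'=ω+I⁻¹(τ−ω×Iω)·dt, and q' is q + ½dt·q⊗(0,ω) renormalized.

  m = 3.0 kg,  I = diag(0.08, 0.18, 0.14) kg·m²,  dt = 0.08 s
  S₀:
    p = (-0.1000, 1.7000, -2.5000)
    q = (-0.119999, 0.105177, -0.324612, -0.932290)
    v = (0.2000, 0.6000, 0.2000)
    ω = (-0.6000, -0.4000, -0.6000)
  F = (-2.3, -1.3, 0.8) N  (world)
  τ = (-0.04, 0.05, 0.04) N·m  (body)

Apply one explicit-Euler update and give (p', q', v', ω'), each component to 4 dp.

p' = (-0.0840, 1.7480, -2.4840)
q' = (-0.1449, 0.1009, -0.2976, -0.9382)
v' = (0.1387, 0.5653, 0.2213)
ω' = (-0.6304, -0.3682, -0.5909)

a = F/m = (-0.7667, -0.4333, 0.2667)
p' = p + v·dt = (-0.0840, 1.7480, -2.4840)
new velocity v' = (0.1387, 0.5653, 0.2213)
angular accel α = (-0.3800, 0.3978, 0.1143)
ω + α·dt = (-0.6304, -0.3682, -0.5909)
q⊗(0,ω) = (-0.6261126, -0.1061494, 0.6704798, -0.1648386)
q + ½dt·q⊗(0,ω), renormalized = (-0.1449, 0.1009, -0.2976, -0.9382)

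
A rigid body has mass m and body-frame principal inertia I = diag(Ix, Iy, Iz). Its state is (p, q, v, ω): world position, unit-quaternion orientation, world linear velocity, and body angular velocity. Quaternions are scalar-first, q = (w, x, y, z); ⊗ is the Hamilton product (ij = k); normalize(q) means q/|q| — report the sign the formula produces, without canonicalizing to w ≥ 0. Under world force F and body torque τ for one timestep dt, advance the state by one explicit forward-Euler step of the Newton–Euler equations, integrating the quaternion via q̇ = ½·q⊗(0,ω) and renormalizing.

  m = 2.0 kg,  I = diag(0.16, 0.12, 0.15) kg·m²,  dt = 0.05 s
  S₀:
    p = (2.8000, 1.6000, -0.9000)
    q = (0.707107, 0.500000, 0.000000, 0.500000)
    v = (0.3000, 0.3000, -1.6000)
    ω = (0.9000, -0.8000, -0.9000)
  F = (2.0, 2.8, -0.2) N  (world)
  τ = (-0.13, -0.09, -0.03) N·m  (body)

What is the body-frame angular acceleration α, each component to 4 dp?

α = (-0.9475, -0.6825, -0.3920)

ω×(Iω) gyroscopic = (0.0216, -0.0081, 0.0288)
angular accel α = (-0.9475, -0.6825, -0.3920)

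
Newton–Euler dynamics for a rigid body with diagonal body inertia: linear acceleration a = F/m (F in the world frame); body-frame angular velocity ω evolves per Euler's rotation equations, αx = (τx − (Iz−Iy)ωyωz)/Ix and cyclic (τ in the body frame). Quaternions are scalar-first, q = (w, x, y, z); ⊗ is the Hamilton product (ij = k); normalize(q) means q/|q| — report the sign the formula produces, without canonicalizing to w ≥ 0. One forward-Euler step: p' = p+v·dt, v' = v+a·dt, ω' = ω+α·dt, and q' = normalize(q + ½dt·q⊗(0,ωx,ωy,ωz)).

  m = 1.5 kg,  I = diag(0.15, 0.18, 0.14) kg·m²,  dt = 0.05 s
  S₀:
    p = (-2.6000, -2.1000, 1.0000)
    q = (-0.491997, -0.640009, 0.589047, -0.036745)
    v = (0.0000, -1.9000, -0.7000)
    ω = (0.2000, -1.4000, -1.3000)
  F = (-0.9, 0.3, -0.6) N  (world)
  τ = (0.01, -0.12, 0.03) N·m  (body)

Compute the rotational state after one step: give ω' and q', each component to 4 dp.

ω' = (0.2276, -1.4326, -1.2863)
q' = (-0.4688, -0.6621, 0.5846, -0.0013)

angular accel α = (0.5520, -0.6522, 0.2743)
ω' = ω + α·dt = (0.2276, -1.4326, -1.2863)
2q̇ = q⊗(0,ω) = (0.9048991, -0.9156035, -0.1505649, 1.4177993)
q + ½dt·q⊗(0,ω), renormalized = (-0.4688, -0.6621, 0.5846, -0.0013)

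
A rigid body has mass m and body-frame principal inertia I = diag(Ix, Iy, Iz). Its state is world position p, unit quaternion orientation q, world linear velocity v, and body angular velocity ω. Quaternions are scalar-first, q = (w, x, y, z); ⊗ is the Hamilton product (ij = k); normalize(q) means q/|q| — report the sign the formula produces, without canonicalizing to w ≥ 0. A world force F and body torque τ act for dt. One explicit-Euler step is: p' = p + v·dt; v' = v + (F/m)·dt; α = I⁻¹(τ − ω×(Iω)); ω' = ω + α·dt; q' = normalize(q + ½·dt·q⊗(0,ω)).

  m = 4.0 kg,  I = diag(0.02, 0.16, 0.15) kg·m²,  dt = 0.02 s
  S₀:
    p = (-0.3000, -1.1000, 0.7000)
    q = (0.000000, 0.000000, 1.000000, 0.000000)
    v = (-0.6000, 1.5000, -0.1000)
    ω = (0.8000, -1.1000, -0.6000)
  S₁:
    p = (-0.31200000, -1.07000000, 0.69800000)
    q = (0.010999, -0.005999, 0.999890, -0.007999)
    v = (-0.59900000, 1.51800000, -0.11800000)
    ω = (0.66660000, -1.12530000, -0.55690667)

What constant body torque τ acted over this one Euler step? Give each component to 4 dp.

ω₁ − ω₀ = (-0.13340000, -0.02530000, 0.04309333)
precession coupling = (-0.0066, 0.0624, -0.1232)
τ = I·(Δω/dt) + ω₀×(Iω₀) = (-0.1400, -0.1400, 0.2000)

τ = (-0.1400, -0.1400, 0.2000)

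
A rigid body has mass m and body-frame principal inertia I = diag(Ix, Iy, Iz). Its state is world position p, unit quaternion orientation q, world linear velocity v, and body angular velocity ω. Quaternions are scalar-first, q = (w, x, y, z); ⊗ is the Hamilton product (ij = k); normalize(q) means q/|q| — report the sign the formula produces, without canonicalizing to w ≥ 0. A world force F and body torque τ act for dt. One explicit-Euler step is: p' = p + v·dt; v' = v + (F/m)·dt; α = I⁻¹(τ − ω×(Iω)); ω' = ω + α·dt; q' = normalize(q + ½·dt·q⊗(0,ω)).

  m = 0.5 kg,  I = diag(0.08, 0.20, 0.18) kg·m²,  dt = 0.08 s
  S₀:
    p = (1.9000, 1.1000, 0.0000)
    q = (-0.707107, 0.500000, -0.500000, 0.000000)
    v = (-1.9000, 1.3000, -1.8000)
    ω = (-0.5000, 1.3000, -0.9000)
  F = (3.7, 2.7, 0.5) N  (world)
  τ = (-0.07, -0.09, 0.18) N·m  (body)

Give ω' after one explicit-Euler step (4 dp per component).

(τ − ω×Iω)/I = (-1.1675, -0.2250, 1.4333)
new body rate ω' = (-0.5934, 1.2820, -0.7853)

ω' = (-0.5934, 1.2820, -0.7853)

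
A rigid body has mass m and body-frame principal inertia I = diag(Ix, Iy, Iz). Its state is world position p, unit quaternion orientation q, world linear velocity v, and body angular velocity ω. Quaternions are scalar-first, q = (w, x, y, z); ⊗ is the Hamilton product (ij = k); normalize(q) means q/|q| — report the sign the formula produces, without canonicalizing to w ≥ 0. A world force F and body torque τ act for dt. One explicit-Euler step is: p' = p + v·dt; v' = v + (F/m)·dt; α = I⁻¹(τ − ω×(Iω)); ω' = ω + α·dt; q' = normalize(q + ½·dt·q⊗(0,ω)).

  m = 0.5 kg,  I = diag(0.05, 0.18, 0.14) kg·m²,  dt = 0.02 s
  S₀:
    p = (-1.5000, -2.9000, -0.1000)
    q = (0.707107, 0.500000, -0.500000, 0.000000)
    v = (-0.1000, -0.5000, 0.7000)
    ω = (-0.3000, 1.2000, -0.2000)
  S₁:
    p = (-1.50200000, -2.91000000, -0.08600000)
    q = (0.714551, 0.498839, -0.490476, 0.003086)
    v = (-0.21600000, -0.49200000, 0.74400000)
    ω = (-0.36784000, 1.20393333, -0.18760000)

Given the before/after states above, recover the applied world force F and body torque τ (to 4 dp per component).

rate change Δω = (-0.06784000, 0.00393333, 0.01240000)
applied torque τ = (-0.1600, 0.0300, 0.0400)
Δv = v₁−v₀ = (-0.11600000, 0.00800000, 0.04400000)
m·(v₁−v₀)/dt = (-2.9000, 0.2000, 1.1000)

F = (-2.9000, 0.2000, 1.1000)
τ = (-0.1600, 0.0300, 0.0400)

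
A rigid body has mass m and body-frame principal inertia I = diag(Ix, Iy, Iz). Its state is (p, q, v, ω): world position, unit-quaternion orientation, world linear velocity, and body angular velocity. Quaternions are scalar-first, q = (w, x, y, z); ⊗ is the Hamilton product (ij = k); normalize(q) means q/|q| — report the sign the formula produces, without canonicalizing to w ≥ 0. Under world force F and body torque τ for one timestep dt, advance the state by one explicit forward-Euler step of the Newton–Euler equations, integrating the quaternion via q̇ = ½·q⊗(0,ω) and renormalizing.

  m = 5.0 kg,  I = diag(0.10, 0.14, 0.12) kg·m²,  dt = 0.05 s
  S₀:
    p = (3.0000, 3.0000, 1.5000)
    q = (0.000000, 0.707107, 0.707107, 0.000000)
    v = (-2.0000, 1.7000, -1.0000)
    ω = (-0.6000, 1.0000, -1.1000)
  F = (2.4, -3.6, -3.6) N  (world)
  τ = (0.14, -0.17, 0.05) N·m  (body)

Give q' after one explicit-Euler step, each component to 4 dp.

q' = (-0.0071, 0.6871, 0.7260, 0.0283)

Hamilton product q⊗(0,ω) = (-0.2828428, -0.7778177, 0.7778177, 1.1313712)
q' = normalize(q + ½dt·q⊗(0,ω)) = (-0.0071, 0.6871, 0.7260, 0.0283)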